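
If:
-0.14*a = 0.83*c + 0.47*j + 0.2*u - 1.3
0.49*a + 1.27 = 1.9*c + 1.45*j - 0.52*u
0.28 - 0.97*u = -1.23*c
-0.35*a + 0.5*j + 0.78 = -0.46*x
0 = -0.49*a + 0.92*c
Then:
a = 1.18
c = 0.63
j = 0.84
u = 1.09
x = -1.71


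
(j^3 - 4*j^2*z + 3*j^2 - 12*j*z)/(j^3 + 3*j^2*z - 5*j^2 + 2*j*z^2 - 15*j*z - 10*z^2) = j*(j^2 - 4*j*z + 3*j - 12*z)/(j^3 + 3*j^2*z - 5*j^2 + 2*j*z^2 - 15*j*z - 10*z^2)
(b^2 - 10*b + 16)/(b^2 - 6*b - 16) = (b - 2)/(b + 2)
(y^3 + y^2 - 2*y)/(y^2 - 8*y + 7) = y*(y + 2)/(y - 7)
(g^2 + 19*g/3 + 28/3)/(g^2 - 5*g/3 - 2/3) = (3*g^2 + 19*g + 28)/(3*g^2 - 5*g - 2)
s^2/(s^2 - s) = s/(s - 1)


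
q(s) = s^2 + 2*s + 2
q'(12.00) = 26.00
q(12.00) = 170.00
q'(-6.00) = -10.00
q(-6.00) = 26.00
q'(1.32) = 4.64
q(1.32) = 6.38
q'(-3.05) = -4.10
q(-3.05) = 5.20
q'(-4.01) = -6.02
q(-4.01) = 10.06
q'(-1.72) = -1.44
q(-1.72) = 1.52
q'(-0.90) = 0.20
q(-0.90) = 1.01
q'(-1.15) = -0.30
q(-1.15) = 1.02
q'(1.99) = 5.98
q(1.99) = 9.94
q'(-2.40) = -2.80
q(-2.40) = 2.96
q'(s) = 2*s + 2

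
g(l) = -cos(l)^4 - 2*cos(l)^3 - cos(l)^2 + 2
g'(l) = 4*sin(l)*cos(l)^3 + 6*sin(l)*cos(l)^2 + 2*sin(l)*cos(l)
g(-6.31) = -2.00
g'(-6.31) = -0.32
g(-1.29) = 1.87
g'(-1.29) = -1.06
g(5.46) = 0.70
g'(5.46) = -3.95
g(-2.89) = 2.00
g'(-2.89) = -0.01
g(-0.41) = -1.09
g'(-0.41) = -3.97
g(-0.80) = 0.60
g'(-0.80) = -4.06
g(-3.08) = 2.00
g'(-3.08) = -0.00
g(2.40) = 1.96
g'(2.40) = 0.12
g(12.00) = -0.42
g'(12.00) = -4.49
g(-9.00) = 1.99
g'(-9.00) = -0.05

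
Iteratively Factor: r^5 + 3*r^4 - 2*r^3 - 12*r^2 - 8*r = (r + 2)*(r^4 + r^3 - 4*r^2 - 4*r) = r*(r + 2)*(r^3 + r^2 - 4*r - 4) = r*(r - 2)*(r + 2)*(r^2 + 3*r + 2) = r*(r - 2)*(r + 1)*(r + 2)*(r + 2)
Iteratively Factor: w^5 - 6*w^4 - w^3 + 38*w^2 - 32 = (w - 1)*(w^4 - 5*w^3 - 6*w^2 + 32*w + 32) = (w - 4)*(w - 1)*(w^3 - w^2 - 10*w - 8) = (w - 4)*(w - 1)*(w + 2)*(w^2 - 3*w - 4) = (w - 4)^2*(w - 1)*(w + 2)*(w + 1)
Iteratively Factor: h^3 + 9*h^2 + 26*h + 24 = (h + 2)*(h^2 + 7*h + 12) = (h + 2)*(h + 3)*(h + 4)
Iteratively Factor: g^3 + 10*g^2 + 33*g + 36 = (g + 3)*(g^2 + 7*g + 12) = (g + 3)*(g + 4)*(g + 3)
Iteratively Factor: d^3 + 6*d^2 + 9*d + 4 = (d + 1)*(d^2 + 5*d + 4) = (d + 1)^2*(d + 4)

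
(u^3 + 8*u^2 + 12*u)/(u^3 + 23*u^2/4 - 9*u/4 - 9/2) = 4*u*(u + 2)/(4*u^2 - u - 3)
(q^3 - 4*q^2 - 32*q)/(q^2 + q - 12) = q*(q - 8)/(q - 3)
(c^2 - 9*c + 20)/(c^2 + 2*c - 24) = (c - 5)/(c + 6)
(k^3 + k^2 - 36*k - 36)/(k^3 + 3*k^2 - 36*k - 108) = (k + 1)/(k + 3)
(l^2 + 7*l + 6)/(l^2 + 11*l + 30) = (l + 1)/(l + 5)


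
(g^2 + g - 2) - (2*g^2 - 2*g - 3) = -g^2 + 3*g + 1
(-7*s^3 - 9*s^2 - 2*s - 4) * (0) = 0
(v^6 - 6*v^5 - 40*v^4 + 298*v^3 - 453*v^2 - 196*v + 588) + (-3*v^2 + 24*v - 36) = v^6 - 6*v^5 - 40*v^4 + 298*v^3 - 456*v^2 - 172*v + 552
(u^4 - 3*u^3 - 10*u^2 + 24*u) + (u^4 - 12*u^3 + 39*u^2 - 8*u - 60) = 2*u^4 - 15*u^3 + 29*u^2 + 16*u - 60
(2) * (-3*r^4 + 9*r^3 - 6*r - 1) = -6*r^4 + 18*r^3 - 12*r - 2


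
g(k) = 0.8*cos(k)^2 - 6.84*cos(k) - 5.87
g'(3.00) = 1.19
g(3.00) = 1.69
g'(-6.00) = 1.48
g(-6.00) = -11.70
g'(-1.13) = -5.57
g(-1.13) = -8.64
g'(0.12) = 0.63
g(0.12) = -11.87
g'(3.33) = -1.58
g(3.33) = 1.62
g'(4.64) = -6.94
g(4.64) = -5.37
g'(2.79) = 2.87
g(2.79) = 1.26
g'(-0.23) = -1.20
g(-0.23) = -11.77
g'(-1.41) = -6.50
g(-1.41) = -6.94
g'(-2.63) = -4.03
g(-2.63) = 0.70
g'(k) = -1.6*sin(k)*cos(k) + 6.84*sin(k) = (6.84 - 1.6*cos(k))*sin(k)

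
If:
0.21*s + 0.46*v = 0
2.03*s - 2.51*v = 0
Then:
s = 0.00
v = 0.00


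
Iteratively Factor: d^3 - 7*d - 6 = (d + 2)*(d^2 - 2*d - 3) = (d + 1)*(d + 2)*(d - 3)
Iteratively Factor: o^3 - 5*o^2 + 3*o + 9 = (o + 1)*(o^2 - 6*o + 9) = (o - 3)*(o + 1)*(o - 3)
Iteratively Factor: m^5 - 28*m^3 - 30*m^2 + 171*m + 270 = (m - 5)*(m^4 + 5*m^3 - 3*m^2 - 45*m - 54) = (m - 5)*(m + 3)*(m^3 + 2*m^2 - 9*m - 18) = (m - 5)*(m + 3)^2*(m^2 - m - 6) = (m - 5)*(m + 2)*(m + 3)^2*(m - 3)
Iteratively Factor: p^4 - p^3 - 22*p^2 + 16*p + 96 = (p + 4)*(p^3 - 5*p^2 - 2*p + 24) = (p + 2)*(p + 4)*(p^2 - 7*p + 12) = (p - 3)*(p + 2)*(p + 4)*(p - 4)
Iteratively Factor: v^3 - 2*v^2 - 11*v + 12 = (v - 4)*(v^2 + 2*v - 3) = (v - 4)*(v + 3)*(v - 1)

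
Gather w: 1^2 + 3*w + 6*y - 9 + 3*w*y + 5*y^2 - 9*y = w*(3*y + 3) + 5*y^2 - 3*y - 8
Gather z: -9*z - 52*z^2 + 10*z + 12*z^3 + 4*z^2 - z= 12*z^3 - 48*z^2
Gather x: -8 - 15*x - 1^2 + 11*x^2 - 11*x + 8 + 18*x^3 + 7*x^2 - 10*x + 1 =18*x^3 + 18*x^2 - 36*x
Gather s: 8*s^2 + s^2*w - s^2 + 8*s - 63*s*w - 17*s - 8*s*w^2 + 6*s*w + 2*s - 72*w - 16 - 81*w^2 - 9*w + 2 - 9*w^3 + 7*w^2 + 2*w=s^2*(w + 7) + s*(-8*w^2 - 57*w - 7) - 9*w^3 - 74*w^2 - 79*w - 14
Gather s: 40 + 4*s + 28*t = 4*s + 28*t + 40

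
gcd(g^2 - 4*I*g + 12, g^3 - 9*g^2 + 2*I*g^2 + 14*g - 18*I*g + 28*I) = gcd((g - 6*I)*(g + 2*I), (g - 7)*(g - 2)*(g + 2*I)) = g + 2*I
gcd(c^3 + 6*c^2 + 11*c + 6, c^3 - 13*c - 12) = c^2 + 4*c + 3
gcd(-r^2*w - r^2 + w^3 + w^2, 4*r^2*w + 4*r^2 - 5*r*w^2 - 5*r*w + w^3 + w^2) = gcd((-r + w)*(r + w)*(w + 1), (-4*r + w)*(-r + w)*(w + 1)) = r*w + r - w^2 - w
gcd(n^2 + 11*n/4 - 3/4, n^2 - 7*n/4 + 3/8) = n - 1/4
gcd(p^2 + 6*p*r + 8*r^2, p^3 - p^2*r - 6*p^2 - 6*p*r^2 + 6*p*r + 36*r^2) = p + 2*r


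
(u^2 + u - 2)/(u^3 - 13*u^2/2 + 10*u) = 2*(u^2 + u - 2)/(u*(2*u^2 - 13*u + 20))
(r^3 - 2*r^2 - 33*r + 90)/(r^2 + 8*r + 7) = (r^3 - 2*r^2 - 33*r + 90)/(r^2 + 8*r + 7)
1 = 1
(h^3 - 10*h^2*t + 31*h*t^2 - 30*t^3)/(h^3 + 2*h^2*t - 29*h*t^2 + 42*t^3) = (h - 5*t)/(h + 7*t)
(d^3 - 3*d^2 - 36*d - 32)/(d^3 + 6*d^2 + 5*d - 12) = (d^2 - 7*d - 8)/(d^2 + 2*d - 3)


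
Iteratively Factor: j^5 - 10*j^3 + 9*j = (j + 1)*(j^4 - j^3 - 9*j^2 + 9*j) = (j - 3)*(j + 1)*(j^3 + 2*j^2 - 3*j) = (j - 3)*(j + 1)*(j + 3)*(j^2 - j) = j*(j - 3)*(j + 1)*(j + 3)*(j - 1)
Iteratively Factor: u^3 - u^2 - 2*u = (u - 2)*(u^2 + u) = u*(u - 2)*(u + 1)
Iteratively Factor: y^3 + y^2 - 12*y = (y)*(y^2 + y - 12) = y*(y - 3)*(y + 4)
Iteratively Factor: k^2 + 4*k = (k)*(k + 4)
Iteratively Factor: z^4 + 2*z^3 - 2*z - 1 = (z + 1)*(z^3 + z^2 - z - 1) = (z - 1)*(z + 1)*(z^2 + 2*z + 1) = (z - 1)*(z + 1)^2*(z + 1)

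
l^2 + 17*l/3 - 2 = (l - 1/3)*(l + 6)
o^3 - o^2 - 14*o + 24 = (o - 3)*(o - 2)*(o + 4)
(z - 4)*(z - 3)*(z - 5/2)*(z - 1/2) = z^4 - 10*z^3 + 137*z^2/4 - 179*z/4 + 15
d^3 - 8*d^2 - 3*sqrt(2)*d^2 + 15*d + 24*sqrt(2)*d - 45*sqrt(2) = (d - 5)*(d - 3)*(d - 3*sqrt(2))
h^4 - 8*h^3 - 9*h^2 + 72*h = h*(h - 8)*(h - 3)*(h + 3)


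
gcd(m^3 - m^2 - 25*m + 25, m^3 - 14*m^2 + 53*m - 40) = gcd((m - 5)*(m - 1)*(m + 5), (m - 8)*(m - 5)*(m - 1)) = m^2 - 6*m + 5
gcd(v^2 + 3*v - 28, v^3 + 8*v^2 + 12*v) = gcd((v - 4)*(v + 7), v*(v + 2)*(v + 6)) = 1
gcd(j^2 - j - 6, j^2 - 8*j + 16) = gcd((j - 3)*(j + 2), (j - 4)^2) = 1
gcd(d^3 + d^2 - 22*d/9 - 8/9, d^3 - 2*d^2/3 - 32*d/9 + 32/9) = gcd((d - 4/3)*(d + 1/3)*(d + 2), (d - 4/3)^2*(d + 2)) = d^2 + 2*d/3 - 8/3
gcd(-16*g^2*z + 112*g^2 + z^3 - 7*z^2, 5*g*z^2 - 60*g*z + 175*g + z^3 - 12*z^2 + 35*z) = z - 7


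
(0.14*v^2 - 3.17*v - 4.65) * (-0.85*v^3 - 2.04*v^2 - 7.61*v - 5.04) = -0.119*v^5 + 2.4089*v^4 + 9.3539*v^3 + 32.9041*v^2 + 51.3633*v + 23.436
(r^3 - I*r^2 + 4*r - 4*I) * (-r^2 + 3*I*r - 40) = -r^5 + 4*I*r^4 - 41*r^3 + 56*I*r^2 - 148*r + 160*I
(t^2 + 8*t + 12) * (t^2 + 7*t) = t^4 + 15*t^3 + 68*t^2 + 84*t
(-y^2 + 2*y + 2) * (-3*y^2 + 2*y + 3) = 3*y^4 - 8*y^3 - 5*y^2 + 10*y + 6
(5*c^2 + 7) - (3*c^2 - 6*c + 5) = 2*c^2 + 6*c + 2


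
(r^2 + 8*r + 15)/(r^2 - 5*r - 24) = (r + 5)/(r - 8)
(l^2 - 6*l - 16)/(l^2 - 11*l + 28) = (l^2 - 6*l - 16)/(l^2 - 11*l + 28)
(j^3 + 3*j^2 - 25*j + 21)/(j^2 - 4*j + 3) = j + 7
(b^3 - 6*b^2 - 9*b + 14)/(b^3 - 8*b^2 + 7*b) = (b + 2)/b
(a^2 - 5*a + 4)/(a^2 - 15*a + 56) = (a^2 - 5*a + 4)/(a^2 - 15*a + 56)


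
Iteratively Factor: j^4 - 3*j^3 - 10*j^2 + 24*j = (j - 2)*(j^3 - j^2 - 12*j) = (j - 4)*(j - 2)*(j^2 + 3*j) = (j - 4)*(j - 2)*(j + 3)*(j)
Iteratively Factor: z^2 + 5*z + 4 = (z + 4)*(z + 1)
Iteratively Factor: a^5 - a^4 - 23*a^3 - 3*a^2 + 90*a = (a - 5)*(a^4 + 4*a^3 - 3*a^2 - 18*a) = (a - 5)*(a - 2)*(a^3 + 6*a^2 + 9*a) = a*(a - 5)*(a - 2)*(a^2 + 6*a + 9) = a*(a - 5)*(a - 2)*(a + 3)*(a + 3)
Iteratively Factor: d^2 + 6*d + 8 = (d + 2)*(d + 4)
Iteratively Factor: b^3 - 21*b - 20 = (b + 4)*(b^2 - 4*b - 5) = (b - 5)*(b + 4)*(b + 1)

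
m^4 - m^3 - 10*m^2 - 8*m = m*(m - 4)*(m + 1)*(m + 2)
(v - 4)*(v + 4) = v^2 - 16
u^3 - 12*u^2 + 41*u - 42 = (u - 7)*(u - 3)*(u - 2)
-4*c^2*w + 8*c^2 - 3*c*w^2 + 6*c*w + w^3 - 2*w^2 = (-4*c + w)*(c + w)*(w - 2)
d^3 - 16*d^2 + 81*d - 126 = (d - 7)*(d - 6)*(d - 3)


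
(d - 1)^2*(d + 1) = d^3 - d^2 - d + 1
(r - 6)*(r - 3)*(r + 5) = r^3 - 4*r^2 - 27*r + 90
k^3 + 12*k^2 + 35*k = k*(k + 5)*(k + 7)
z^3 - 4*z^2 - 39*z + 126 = (z - 7)*(z - 3)*(z + 6)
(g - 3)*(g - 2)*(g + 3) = g^3 - 2*g^2 - 9*g + 18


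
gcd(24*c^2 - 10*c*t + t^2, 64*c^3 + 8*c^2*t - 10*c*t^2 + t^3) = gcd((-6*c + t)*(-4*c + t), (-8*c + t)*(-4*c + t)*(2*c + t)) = -4*c + t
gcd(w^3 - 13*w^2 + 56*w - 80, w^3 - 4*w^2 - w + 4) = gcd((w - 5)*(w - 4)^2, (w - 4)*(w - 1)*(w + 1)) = w - 4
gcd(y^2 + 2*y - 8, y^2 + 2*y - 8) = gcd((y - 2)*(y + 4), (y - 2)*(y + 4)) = y^2 + 2*y - 8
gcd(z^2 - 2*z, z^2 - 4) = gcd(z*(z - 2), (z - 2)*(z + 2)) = z - 2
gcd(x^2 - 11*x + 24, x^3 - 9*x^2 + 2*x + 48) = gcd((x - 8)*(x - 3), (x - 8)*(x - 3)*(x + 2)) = x^2 - 11*x + 24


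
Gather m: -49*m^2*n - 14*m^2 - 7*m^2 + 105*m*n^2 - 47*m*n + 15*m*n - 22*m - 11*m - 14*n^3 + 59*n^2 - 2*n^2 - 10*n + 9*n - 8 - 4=m^2*(-49*n - 21) + m*(105*n^2 - 32*n - 33) - 14*n^3 + 57*n^2 - n - 12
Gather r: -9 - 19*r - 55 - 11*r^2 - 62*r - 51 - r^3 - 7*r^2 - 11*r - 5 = -r^3 - 18*r^2 - 92*r - 120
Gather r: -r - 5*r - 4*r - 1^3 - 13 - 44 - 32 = -10*r - 90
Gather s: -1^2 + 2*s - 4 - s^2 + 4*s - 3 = -s^2 + 6*s - 8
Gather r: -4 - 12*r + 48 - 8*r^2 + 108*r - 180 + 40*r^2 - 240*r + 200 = 32*r^2 - 144*r + 64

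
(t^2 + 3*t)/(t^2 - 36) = t*(t + 3)/(t^2 - 36)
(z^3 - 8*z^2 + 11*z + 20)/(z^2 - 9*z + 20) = z + 1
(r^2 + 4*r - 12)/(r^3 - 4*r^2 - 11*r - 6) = (-r^2 - 4*r + 12)/(-r^3 + 4*r^2 + 11*r + 6)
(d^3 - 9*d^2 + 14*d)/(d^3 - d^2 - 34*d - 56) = d*(d - 2)/(d^2 + 6*d + 8)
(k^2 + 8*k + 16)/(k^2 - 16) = (k + 4)/(k - 4)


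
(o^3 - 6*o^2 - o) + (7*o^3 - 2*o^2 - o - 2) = 8*o^3 - 8*o^2 - 2*o - 2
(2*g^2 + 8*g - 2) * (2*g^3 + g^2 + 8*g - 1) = 4*g^5 + 18*g^4 + 20*g^3 + 60*g^2 - 24*g + 2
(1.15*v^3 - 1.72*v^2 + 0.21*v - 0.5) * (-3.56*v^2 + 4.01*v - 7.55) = -4.094*v^5 + 10.7347*v^4 - 16.3273*v^3 + 15.6081*v^2 - 3.5905*v + 3.775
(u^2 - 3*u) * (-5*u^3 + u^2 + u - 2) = -5*u^5 + 16*u^4 - 2*u^3 - 5*u^2 + 6*u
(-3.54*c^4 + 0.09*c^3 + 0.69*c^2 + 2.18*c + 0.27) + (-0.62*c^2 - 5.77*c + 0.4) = -3.54*c^4 + 0.09*c^3 + 0.07*c^2 - 3.59*c + 0.67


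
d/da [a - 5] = 1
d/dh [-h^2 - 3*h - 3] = -2*h - 3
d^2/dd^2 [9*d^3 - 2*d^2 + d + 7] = 54*d - 4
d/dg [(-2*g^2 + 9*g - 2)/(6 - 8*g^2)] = (36*g^2 - 28*g + 27)/(2*(16*g^4 - 24*g^2 + 9))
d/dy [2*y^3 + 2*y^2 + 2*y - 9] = 6*y^2 + 4*y + 2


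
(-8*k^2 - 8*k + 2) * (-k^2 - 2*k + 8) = 8*k^4 + 24*k^3 - 50*k^2 - 68*k + 16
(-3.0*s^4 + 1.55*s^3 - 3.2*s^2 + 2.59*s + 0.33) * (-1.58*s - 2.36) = 4.74*s^5 + 4.631*s^4 + 1.398*s^3 + 3.4598*s^2 - 6.6338*s - 0.7788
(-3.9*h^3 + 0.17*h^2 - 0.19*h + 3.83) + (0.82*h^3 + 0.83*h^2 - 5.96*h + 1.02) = -3.08*h^3 + 1.0*h^2 - 6.15*h + 4.85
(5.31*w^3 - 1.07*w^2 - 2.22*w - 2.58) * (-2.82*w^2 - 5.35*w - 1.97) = -14.9742*w^5 - 25.3911*w^4 + 1.5242*w^3 + 21.2605*w^2 + 18.1764*w + 5.0826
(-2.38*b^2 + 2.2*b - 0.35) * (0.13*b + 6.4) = -0.3094*b^3 - 14.946*b^2 + 14.0345*b - 2.24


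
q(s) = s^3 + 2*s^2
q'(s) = 3*s^2 + 4*s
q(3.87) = 87.91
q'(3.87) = 60.41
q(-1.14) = 1.12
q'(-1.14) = -0.66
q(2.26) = 21.76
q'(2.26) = 24.36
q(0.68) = 1.24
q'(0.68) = 4.11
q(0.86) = 2.12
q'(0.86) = 5.66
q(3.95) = 92.83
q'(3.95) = 62.61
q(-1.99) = 0.04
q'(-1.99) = 3.92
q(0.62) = 1.01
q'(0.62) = 3.63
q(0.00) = 0.00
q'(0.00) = 0.00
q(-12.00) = -1440.00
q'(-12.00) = 384.00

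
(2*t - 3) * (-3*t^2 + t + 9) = -6*t^3 + 11*t^2 + 15*t - 27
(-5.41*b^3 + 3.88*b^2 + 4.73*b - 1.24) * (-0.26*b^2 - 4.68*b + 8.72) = 1.4066*b^5 + 24.31*b^4 - 66.5634*b^3 + 12.0196*b^2 + 47.0488*b - 10.8128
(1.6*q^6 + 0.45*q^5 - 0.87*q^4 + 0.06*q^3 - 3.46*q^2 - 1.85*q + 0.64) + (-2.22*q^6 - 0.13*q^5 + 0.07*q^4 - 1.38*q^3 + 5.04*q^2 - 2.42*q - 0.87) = -0.62*q^6 + 0.32*q^5 - 0.8*q^4 - 1.32*q^3 + 1.58*q^2 - 4.27*q - 0.23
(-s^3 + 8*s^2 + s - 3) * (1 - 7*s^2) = 7*s^5 - 56*s^4 - 8*s^3 + 29*s^2 + s - 3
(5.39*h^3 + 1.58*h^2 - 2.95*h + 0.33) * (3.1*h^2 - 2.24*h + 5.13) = 16.709*h^5 - 7.1756*h^4 + 14.9665*h^3 + 15.7364*h^2 - 15.8727*h + 1.6929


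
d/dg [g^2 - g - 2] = 2*g - 1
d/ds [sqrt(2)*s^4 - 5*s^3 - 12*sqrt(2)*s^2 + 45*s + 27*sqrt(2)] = 4*sqrt(2)*s^3 - 15*s^2 - 24*sqrt(2)*s + 45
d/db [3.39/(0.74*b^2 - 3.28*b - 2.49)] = (11.1192 - 5.0172*b)/(-0.74*b^2 + 3.28*b + 2.49)^2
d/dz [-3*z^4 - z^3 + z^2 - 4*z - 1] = -12*z^3 - 3*z^2 + 2*z - 4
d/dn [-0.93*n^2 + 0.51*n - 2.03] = 0.51 - 1.86*n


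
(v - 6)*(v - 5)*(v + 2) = v^3 - 9*v^2 + 8*v + 60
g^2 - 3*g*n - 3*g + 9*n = (g - 3)*(g - 3*n)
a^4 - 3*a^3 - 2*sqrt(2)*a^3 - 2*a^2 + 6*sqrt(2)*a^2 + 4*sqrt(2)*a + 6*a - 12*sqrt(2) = (a - 3)*(a - 2*sqrt(2))*(a - sqrt(2))*(a + sqrt(2))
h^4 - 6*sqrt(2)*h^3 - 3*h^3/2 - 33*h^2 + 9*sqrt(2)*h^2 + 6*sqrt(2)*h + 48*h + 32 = (h - 2)*(h + 1/2)*(h - 8*sqrt(2))*(h + 2*sqrt(2))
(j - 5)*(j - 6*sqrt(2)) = j^2 - 6*sqrt(2)*j - 5*j + 30*sqrt(2)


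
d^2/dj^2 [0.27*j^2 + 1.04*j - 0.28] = 0.540000000000000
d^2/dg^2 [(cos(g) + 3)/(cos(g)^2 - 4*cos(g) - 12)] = (-16*(1 - cos(g)^2)^2 - cos(g)^5 - 34*cos(g)^3 - 158*cos(g)^2 + 88)/((cos(g) - 6)^3*(cos(g) + 2)^3)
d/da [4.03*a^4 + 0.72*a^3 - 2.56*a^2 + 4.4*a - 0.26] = 16.12*a^3 + 2.16*a^2 - 5.12*a + 4.4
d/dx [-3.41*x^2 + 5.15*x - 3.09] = 5.15 - 6.82*x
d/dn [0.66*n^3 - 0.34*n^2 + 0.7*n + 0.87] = 1.98*n^2 - 0.68*n + 0.7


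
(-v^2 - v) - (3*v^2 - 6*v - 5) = -4*v^2 + 5*v + 5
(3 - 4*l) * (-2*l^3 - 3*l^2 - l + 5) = 8*l^4 + 6*l^3 - 5*l^2 - 23*l + 15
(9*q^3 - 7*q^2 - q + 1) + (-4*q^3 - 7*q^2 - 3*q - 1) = 5*q^3 - 14*q^2 - 4*q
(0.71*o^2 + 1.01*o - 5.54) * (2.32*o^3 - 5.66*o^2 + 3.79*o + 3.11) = 1.6472*o^5 - 1.6754*o^4 - 15.8785*o^3 + 37.3924*o^2 - 17.8555*o - 17.2294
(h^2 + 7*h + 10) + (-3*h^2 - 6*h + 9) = -2*h^2 + h + 19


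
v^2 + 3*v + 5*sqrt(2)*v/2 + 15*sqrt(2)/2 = (v + 3)*(v + 5*sqrt(2)/2)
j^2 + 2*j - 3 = (j - 1)*(j + 3)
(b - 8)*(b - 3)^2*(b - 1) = b^4 - 15*b^3 + 71*b^2 - 129*b + 72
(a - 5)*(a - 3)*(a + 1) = a^3 - 7*a^2 + 7*a + 15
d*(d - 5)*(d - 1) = d^3 - 6*d^2 + 5*d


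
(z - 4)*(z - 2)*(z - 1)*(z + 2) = z^4 - 5*z^3 + 20*z - 16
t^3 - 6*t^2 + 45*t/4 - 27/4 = (t - 3)*(t - 3/2)^2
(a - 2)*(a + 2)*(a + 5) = a^3 + 5*a^2 - 4*a - 20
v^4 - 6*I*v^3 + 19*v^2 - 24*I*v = v*(v - 8*I)*(v - I)*(v + 3*I)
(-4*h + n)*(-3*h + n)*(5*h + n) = 60*h^3 - 23*h^2*n - 2*h*n^2 + n^3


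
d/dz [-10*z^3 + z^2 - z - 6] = -30*z^2 + 2*z - 1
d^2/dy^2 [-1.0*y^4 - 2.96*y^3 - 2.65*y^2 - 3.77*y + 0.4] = -12.0*y^2 - 17.76*y - 5.3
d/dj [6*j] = 6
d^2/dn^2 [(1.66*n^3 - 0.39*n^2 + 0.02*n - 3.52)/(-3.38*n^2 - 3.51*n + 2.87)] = (-5.6843418860808e-14*n^5 - 8.5265128291212e-14*n^4 - 82.819464*n^3 + 364.316784*n^2 + 167.35986*n + 161.047562)/(38.614472*n^6 + 120.298932*n^5 + 26.56173*n^4 - 161.051085*n^3 - 22.553895*n^2 + 86.734557*n - 23.639903)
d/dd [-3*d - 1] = -3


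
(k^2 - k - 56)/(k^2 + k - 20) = (k^2 - k - 56)/(k^2 + k - 20)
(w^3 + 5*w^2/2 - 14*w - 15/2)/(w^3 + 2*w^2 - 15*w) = (w + 1/2)/w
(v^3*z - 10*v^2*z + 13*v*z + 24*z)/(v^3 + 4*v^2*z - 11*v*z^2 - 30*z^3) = z*(v^3 - 10*v^2 + 13*v + 24)/(v^3 + 4*v^2*z - 11*v*z^2 - 30*z^3)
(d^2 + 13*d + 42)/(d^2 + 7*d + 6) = (d + 7)/(d + 1)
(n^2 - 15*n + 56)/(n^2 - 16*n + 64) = (n - 7)/(n - 8)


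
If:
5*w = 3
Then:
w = 3/5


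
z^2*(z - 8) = z^3 - 8*z^2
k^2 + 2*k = k*(k + 2)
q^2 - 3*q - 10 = (q - 5)*(q + 2)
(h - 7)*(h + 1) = h^2 - 6*h - 7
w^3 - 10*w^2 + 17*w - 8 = (w - 8)*(w - 1)^2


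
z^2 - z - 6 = (z - 3)*(z + 2)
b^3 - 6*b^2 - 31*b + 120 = (b - 8)*(b - 3)*(b + 5)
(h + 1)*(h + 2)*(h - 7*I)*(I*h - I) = I*h^4 + 7*h^3 + 2*I*h^3 + 14*h^2 - I*h^2 - 7*h - 2*I*h - 14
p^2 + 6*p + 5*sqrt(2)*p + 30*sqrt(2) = (p + 6)*(p + 5*sqrt(2))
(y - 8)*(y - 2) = y^2 - 10*y + 16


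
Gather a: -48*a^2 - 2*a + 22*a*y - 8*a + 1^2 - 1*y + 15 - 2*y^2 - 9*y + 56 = -48*a^2 + a*(22*y - 10) - 2*y^2 - 10*y + 72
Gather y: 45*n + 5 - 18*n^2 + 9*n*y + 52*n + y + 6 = -18*n^2 + 97*n + y*(9*n + 1) + 11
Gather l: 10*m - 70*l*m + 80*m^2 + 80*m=-70*l*m + 80*m^2 + 90*m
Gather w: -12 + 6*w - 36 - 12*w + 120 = 72 - 6*w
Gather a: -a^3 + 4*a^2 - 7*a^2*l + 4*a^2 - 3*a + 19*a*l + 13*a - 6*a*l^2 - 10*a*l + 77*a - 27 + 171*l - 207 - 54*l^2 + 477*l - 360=-a^3 + a^2*(8 - 7*l) + a*(-6*l^2 + 9*l + 87) - 54*l^2 + 648*l - 594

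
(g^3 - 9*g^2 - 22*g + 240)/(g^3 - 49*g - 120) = (g - 6)/(g + 3)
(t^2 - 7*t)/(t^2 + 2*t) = (t - 7)/(t + 2)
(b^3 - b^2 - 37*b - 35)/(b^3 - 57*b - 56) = (b^2 - 2*b - 35)/(b^2 - b - 56)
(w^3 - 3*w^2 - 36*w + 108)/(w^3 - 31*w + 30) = (w^2 - 9*w + 18)/(w^2 - 6*w + 5)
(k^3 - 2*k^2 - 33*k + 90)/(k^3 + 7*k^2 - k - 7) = (k^3 - 2*k^2 - 33*k + 90)/(k^3 + 7*k^2 - k - 7)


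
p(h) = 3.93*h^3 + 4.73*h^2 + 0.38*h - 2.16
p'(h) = 11.79*h^2 + 9.46*h + 0.38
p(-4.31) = -230.58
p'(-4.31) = 178.62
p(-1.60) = -6.76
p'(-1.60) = 15.43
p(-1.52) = -5.61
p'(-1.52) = 13.24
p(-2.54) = -37.01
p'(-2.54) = 52.42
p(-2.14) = -19.83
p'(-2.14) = 34.13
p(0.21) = -1.84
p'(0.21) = 2.89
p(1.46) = 20.71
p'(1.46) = 39.32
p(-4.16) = -204.81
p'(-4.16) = 165.06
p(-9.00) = -2487.42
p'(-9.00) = 870.23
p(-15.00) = -12207.36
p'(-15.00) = 2511.23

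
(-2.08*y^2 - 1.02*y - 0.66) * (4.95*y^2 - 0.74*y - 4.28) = -10.296*y^4 - 3.5098*y^3 + 6.3902*y^2 + 4.854*y + 2.8248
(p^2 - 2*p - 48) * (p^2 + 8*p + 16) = p^4 + 6*p^3 - 48*p^2 - 416*p - 768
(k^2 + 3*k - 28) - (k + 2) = k^2 + 2*k - 30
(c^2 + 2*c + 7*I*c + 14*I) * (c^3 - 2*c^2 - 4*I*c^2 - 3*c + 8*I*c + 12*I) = c^5 + 3*I*c^4 + 21*c^3 - 6*c^2 - 21*I*c^2 - 196*c - 18*I*c - 168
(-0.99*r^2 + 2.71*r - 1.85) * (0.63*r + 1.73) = -0.6237*r^3 - 0.00539999999999985*r^2 + 3.5228*r - 3.2005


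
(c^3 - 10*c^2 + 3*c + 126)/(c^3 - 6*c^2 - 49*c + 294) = (c + 3)/(c + 7)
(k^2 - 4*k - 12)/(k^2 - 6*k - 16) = (k - 6)/(k - 8)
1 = 1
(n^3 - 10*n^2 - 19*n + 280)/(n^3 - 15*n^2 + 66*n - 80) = (n^2 - 2*n - 35)/(n^2 - 7*n + 10)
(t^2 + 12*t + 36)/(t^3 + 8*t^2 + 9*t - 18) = (t + 6)/(t^2 + 2*t - 3)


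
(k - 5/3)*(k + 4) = k^2 + 7*k/3 - 20/3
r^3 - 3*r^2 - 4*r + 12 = (r - 3)*(r - 2)*(r + 2)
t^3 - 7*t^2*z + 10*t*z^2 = t*(t - 5*z)*(t - 2*z)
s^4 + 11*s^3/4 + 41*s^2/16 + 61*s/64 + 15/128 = (s + 1/4)*(s + 1/2)*(s + 3/4)*(s + 5/4)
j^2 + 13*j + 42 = (j + 6)*(j + 7)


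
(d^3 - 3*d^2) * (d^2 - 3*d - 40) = d^5 - 6*d^4 - 31*d^3 + 120*d^2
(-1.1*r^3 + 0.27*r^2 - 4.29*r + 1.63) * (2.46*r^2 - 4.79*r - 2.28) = -2.706*r^5 + 5.9332*r^4 - 9.3387*r^3 + 23.9433*r^2 + 1.9735*r - 3.7164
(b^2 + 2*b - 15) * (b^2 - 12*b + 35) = b^4 - 10*b^3 - 4*b^2 + 250*b - 525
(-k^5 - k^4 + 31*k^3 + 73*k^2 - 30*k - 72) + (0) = -k^5 - k^4 + 31*k^3 + 73*k^2 - 30*k - 72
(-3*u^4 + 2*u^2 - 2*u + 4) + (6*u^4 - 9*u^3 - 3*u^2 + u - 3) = 3*u^4 - 9*u^3 - u^2 - u + 1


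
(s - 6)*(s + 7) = s^2 + s - 42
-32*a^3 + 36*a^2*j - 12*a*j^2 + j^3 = (-8*a + j)*(-2*a + j)^2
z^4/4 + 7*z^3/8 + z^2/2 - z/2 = z*(z/4 + 1/2)*(z - 1/2)*(z + 2)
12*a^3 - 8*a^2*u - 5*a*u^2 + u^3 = (-6*a + u)*(-a + u)*(2*a + u)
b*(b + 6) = b^2 + 6*b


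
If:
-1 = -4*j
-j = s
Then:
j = 1/4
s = -1/4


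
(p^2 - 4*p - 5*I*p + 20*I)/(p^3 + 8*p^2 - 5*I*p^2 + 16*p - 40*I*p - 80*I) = (p - 4)/(p^2 + 8*p + 16)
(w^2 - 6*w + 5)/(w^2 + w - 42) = (w^2 - 6*w + 5)/(w^2 + w - 42)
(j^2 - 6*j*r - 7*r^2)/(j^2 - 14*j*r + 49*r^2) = (-j - r)/(-j + 7*r)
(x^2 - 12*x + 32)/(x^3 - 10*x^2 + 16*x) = (x - 4)/(x*(x - 2))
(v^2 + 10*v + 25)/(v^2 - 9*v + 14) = (v^2 + 10*v + 25)/(v^2 - 9*v + 14)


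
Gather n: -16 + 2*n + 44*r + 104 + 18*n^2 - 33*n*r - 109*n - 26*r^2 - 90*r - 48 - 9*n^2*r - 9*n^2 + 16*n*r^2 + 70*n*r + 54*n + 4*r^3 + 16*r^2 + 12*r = n^2*(9 - 9*r) + n*(16*r^2 + 37*r - 53) + 4*r^3 - 10*r^2 - 34*r + 40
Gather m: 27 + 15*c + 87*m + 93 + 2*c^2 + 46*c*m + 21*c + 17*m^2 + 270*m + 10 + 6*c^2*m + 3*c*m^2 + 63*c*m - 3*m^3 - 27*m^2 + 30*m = 2*c^2 + 36*c - 3*m^3 + m^2*(3*c - 10) + m*(6*c^2 + 109*c + 387) + 130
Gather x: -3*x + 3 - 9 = -3*x - 6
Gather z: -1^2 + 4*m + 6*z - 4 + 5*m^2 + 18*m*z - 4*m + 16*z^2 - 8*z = 5*m^2 + 16*z^2 + z*(18*m - 2) - 5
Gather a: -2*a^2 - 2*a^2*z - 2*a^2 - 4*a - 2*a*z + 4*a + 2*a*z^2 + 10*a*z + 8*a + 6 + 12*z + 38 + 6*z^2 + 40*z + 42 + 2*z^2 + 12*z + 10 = a^2*(-2*z - 4) + a*(2*z^2 + 8*z + 8) + 8*z^2 + 64*z + 96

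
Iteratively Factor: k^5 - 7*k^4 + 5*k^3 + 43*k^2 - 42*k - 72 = (k + 1)*(k^4 - 8*k^3 + 13*k^2 + 30*k - 72) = (k - 4)*(k + 1)*(k^3 - 4*k^2 - 3*k + 18) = (k - 4)*(k + 1)*(k + 2)*(k^2 - 6*k + 9) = (k - 4)*(k - 3)*(k + 1)*(k + 2)*(k - 3)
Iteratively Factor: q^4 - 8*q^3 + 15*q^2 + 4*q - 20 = (q - 5)*(q^3 - 3*q^2 + 4) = (q - 5)*(q - 2)*(q^2 - q - 2) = (q - 5)*(q - 2)^2*(q + 1)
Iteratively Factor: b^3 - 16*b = (b)*(b^2 - 16) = b*(b + 4)*(b - 4)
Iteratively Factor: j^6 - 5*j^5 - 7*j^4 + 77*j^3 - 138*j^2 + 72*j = (j - 2)*(j^5 - 3*j^4 - 13*j^3 + 51*j^2 - 36*j) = (j - 3)*(j - 2)*(j^4 - 13*j^2 + 12*j) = (j - 3)^2*(j - 2)*(j^3 + 3*j^2 - 4*j) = (j - 3)^2*(j - 2)*(j - 1)*(j^2 + 4*j) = (j - 3)^2*(j - 2)*(j - 1)*(j + 4)*(j)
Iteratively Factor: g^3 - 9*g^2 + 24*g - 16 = (g - 1)*(g^2 - 8*g + 16) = (g - 4)*(g - 1)*(g - 4)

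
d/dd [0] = 0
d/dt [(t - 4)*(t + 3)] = 2*t - 1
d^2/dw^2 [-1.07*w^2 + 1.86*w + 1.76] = -2.14000000000000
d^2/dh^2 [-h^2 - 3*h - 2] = -2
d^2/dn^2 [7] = 0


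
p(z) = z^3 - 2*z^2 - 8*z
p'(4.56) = 36.14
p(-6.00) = -240.00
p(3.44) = -10.48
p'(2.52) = 0.97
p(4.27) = 7.23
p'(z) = 3*z^2 - 4*z - 8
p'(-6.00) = 124.00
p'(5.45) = 59.31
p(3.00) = -15.00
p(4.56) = 16.75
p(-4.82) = -119.88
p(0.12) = -0.99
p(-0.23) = 1.72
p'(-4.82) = 80.98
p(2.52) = -16.86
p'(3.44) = 13.74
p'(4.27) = 29.62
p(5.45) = 58.87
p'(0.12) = -8.44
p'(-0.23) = -6.92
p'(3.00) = 7.00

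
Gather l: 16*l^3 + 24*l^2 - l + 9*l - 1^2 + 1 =16*l^3 + 24*l^2 + 8*l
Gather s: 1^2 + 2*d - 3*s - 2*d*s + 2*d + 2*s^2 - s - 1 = 4*d + 2*s^2 + s*(-2*d - 4)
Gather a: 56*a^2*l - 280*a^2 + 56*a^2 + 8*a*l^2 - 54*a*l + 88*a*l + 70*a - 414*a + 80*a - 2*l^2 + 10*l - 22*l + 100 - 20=a^2*(56*l - 224) + a*(8*l^2 + 34*l - 264) - 2*l^2 - 12*l + 80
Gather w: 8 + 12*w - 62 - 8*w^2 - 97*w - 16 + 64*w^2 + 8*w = 56*w^2 - 77*w - 70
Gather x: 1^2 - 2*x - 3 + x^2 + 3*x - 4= x^2 + x - 6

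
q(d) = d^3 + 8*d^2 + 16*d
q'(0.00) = 16.00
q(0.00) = 0.00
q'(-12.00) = 256.00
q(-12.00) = -768.00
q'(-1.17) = 1.39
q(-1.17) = -9.37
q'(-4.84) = 8.84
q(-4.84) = -3.42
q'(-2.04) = -4.16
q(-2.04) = -7.84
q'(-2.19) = -4.65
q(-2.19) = -7.17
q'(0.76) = 29.89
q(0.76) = 17.22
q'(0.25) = 20.19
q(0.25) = 4.52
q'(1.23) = 40.22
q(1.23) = 33.64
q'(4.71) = 157.91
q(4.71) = 357.32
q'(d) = 3*d^2 + 16*d + 16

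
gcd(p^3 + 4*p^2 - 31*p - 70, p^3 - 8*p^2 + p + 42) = p + 2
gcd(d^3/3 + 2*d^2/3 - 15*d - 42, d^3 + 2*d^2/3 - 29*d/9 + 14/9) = 1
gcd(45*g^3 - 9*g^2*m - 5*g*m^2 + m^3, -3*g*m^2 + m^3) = 3*g - m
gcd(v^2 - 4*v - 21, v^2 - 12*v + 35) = v - 7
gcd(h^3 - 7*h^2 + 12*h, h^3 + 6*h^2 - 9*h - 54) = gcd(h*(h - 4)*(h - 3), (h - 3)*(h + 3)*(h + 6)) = h - 3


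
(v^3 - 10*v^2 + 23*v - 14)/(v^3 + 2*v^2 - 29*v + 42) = (v^2 - 8*v + 7)/(v^2 + 4*v - 21)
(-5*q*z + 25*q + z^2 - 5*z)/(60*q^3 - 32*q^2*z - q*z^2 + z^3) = (z - 5)/(-12*q^2 + 4*q*z + z^2)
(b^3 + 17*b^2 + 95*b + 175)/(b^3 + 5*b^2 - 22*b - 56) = (b^2 + 10*b + 25)/(b^2 - 2*b - 8)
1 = 1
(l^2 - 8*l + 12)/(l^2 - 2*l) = (l - 6)/l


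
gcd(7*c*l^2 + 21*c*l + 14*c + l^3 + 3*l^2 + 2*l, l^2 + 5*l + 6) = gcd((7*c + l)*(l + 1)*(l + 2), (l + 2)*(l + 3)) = l + 2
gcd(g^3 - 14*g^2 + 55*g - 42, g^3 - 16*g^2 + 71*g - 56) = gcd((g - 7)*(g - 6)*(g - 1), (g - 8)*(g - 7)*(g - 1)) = g^2 - 8*g + 7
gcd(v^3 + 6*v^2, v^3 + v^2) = v^2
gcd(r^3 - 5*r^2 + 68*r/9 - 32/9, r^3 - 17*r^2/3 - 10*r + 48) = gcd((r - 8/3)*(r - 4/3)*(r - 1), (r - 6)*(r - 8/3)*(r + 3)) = r - 8/3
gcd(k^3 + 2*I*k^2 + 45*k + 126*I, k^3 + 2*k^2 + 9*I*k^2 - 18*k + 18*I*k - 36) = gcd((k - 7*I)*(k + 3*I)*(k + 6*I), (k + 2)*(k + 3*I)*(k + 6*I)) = k^2 + 9*I*k - 18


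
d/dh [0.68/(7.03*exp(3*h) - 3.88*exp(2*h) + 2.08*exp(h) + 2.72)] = (-14.3412*exp(2*h) + 5.2768*exp(h) - 1.4144)*exp(h)/(7.03*exp(3*h) - 3.88*exp(2*h) + 2.08*exp(h) + 2.72)^2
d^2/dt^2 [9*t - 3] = 0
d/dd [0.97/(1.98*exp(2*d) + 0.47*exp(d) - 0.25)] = (-3.8412*exp(d) - 0.4559)*exp(d)/(1.98*exp(2*d) + 0.47*exp(d) - 0.25)^2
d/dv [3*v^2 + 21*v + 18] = 6*v + 21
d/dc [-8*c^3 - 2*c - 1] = -24*c^2 - 2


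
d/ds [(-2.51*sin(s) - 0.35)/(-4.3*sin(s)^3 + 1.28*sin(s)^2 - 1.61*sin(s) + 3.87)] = (-21.586*sin(s)^3 - 1.3022*sin(s)^2 + 0.896*sin(s) - 10.2772)*cos(s)/(18.49*sin(s)^6 - 11.008*sin(s)^5 + 15.4844*sin(s)^4 - 37.4036*sin(s)^3 + 12.4993*sin(s)^2 - 12.4614*sin(s) + 14.9769)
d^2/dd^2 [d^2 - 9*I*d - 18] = 2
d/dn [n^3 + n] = 3*n^2 + 1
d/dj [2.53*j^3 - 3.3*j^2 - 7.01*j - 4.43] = 7.59*j^2 - 6.6*j - 7.01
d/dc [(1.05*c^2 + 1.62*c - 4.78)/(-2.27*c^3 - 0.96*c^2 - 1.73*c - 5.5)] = (2.3835*c^4 + 7.3548*c^3 - 32.8131*c^2 - 20.7276*c - 17.1794)/(5.1529*c^6 + 4.3584*c^5 + 8.7758*c^4 + 28.2916*c^3 + 13.5529*c^2 + 19.03*c + 30.25)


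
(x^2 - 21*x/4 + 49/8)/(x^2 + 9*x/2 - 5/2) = (8*x^2 - 42*x + 49)/(4*(2*x^2 + 9*x - 5))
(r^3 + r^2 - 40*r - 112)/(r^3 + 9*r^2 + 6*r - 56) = (r^2 - 3*r - 28)/(r^2 + 5*r - 14)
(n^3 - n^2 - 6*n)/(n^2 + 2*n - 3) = n*(n^2 - n - 6)/(n^2 + 2*n - 3)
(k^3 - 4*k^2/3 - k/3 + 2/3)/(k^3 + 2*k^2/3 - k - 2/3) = (k - 1)/(k + 1)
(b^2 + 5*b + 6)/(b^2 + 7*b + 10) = (b + 3)/(b + 5)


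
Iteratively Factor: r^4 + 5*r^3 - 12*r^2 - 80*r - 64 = (r + 4)*(r^3 + r^2 - 16*r - 16) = (r + 4)^2*(r^2 - 3*r - 4) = (r - 4)*(r + 4)^2*(r + 1)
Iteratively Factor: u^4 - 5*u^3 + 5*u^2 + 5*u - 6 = (u - 2)*(u^3 - 3*u^2 - u + 3) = (u - 2)*(u + 1)*(u^2 - 4*u + 3) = (u - 2)*(u - 1)*(u + 1)*(u - 3)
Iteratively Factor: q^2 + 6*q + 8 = (q + 2)*(q + 4)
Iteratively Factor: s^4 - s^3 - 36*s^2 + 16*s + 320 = (s - 4)*(s^3 + 3*s^2 - 24*s - 80) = (s - 4)*(s + 4)*(s^2 - s - 20) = (s - 5)*(s - 4)*(s + 4)*(s + 4)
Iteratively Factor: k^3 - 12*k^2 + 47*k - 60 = (k - 3)*(k^2 - 9*k + 20) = (k - 5)*(k - 3)*(k - 4)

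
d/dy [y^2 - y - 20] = 2*y - 1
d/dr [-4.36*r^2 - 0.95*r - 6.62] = -8.72*r - 0.95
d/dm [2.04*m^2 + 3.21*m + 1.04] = 4.08*m + 3.21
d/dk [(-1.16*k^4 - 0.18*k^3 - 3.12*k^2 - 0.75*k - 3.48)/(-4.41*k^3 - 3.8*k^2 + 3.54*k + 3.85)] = (5.1156*k^6 + 8.816*k^5 - 25.3944*k^4 - 25.7534*k^3 - 62.0142*k^2 - 50.472*k + 9.4317)/(19.4481*k^6 + 33.516*k^5 - 16.7828*k^4 - 60.861*k^3 - 16.7284*k^2 + 27.258*k + 14.8225)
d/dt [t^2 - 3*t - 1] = 2*t - 3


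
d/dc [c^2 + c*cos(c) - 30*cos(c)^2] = -c*sin(c) + 2*c + 30*sin(2*c) + cos(c)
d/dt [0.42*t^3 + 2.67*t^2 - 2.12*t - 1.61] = 1.26*t^2 + 5.34*t - 2.12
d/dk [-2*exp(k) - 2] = -2*exp(k)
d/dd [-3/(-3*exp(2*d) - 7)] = -18*exp(2*d)/(3*exp(2*d) + 7)^2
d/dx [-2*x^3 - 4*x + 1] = -6*x^2 - 4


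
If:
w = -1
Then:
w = -1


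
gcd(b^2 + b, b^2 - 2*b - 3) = b + 1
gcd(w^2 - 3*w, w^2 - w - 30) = 1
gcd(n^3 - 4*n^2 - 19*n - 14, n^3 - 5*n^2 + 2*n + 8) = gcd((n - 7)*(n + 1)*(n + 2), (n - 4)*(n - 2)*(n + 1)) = n + 1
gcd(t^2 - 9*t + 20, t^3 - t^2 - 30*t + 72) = t - 4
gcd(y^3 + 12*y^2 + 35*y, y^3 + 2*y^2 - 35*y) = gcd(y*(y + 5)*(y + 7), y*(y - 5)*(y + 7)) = y^2 + 7*y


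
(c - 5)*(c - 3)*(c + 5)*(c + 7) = c^4 + 4*c^3 - 46*c^2 - 100*c + 525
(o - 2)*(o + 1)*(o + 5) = o^3 + 4*o^2 - 7*o - 10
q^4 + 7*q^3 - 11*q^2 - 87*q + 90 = (q - 3)*(q - 1)*(q + 5)*(q + 6)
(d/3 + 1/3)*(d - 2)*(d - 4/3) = d^3/3 - 7*d^2/9 - 2*d/9 + 8/9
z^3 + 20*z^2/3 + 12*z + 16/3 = (z + 2/3)*(z + 2)*(z + 4)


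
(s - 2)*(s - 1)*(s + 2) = s^3 - s^2 - 4*s + 4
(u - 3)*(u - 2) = u^2 - 5*u + 6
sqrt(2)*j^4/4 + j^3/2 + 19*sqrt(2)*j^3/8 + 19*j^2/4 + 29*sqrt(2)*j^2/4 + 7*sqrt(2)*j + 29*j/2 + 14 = (j/2 + 1)*(j + 7/2)*(j + 4)*(sqrt(2)*j/2 + 1)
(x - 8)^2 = x^2 - 16*x + 64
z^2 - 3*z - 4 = (z - 4)*(z + 1)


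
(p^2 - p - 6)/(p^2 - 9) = (p + 2)/(p + 3)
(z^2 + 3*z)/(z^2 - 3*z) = (z + 3)/(z - 3)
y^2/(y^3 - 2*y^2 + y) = y/(y^2 - 2*y + 1)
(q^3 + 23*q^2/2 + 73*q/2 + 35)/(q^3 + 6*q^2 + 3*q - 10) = (2*q^2 + 19*q + 35)/(2*(q^2 + 4*q - 5))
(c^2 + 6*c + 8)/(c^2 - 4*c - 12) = (c + 4)/(c - 6)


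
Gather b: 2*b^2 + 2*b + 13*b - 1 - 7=2*b^2 + 15*b - 8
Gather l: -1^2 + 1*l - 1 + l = 2*l - 2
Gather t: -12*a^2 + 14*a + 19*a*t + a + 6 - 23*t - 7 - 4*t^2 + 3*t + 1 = -12*a^2 + 15*a - 4*t^2 + t*(19*a - 20)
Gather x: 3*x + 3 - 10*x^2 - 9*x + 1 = -10*x^2 - 6*x + 4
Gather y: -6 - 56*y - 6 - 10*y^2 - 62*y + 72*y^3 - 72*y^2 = 72*y^3 - 82*y^2 - 118*y - 12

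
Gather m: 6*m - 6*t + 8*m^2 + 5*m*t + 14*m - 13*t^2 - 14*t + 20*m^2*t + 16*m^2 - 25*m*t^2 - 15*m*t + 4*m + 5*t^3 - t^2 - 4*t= m^2*(20*t + 24) + m*(-25*t^2 - 10*t + 24) + 5*t^3 - 14*t^2 - 24*t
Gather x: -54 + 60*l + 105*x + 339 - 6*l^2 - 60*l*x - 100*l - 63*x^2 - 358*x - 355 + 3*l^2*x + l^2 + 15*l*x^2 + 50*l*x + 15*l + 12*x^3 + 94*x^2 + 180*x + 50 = -5*l^2 - 25*l + 12*x^3 + x^2*(15*l + 31) + x*(3*l^2 - 10*l - 73) - 20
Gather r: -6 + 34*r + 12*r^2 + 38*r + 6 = 12*r^2 + 72*r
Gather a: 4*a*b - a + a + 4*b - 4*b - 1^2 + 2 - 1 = 4*a*b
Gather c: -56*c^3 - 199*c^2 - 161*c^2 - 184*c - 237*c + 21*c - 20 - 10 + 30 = -56*c^3 - 360*c^2 - 400*c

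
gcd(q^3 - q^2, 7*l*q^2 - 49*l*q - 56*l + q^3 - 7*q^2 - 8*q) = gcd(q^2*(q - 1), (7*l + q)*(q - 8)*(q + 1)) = 1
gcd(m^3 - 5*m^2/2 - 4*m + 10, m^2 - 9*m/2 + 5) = m^2 - 9*m/2 + 5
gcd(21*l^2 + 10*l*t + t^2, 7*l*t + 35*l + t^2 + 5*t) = 7*l + t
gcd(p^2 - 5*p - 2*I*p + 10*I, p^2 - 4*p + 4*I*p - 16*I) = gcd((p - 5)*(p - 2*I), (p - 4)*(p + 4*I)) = 1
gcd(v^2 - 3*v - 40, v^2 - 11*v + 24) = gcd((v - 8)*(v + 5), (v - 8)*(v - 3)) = v - 8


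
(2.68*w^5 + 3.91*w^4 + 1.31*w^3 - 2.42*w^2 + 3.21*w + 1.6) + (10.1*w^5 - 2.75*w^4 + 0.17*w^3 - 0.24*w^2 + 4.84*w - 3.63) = 12.78*w^5 + 1.16*w^4 + 1.48*w^3 - 2.66*w^2 + 8.05*w - 2.03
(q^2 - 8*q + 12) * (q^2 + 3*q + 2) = q^4 - 5*q^3 - 10*q^2 + 20*q + 24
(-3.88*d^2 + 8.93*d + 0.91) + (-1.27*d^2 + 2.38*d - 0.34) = -5.15*d^2 + 11.31*d + 0.57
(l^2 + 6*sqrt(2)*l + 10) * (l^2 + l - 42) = l^4 + l^3 + 6*sqrt(2)*l^3 - 32*l^2 + 6*sqrt(2)*l^2 - 252*sqrt(2)*l + 10*l - 420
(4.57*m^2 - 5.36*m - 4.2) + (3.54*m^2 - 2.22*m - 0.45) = 8.11*m^2 - 7.58*m - 4.65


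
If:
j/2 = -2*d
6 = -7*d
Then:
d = -6/7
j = 24/7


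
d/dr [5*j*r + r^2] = 5*j + 2*r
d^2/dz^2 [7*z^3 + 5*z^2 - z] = 42*z + 10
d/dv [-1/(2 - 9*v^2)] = -18*v/(9*v^2 - 2)^2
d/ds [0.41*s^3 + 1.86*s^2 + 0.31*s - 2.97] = 1.23*s^2 + 3.72*s + 0.31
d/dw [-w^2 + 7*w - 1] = 7 - 2*w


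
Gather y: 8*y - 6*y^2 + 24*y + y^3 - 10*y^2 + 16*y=y^3 - 16*y^2 + 48*y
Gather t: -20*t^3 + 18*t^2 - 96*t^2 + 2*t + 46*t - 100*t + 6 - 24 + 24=-20*t^3 - 78*t^2 - 52*t + 6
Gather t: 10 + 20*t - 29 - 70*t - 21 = -50*t - 40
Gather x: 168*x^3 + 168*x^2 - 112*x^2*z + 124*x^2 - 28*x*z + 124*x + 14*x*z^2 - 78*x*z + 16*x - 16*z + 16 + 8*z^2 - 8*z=168*x^3 + x^2*(292 - 112*z) + x*(14*z^2 - 106*z + 140) + 8*z^2 - 24*z + 16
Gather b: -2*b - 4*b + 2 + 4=6 - 6*b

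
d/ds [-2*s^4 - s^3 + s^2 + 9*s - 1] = -8*s^3 - 3*s^2 + 2*s + 9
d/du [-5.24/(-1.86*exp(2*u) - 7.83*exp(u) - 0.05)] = (-19.4928*exp(u) - 41.0292)*exp(u)/(1.86*exp(2*u) + 7.83*exp(u) + 0.05)^2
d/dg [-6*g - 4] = -6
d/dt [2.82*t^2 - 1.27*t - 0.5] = 5.64*t - 1.27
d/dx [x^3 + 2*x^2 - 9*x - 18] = 3*x^2 + 4*x - 9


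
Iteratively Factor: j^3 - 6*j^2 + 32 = (j - 4)*(j^2 - 2*j - 8) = (j - 4)*(j + 2)*(j - 4)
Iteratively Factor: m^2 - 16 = (m - 4)*(m + 4)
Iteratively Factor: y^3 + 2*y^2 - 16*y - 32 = (y + 2)*(y^2 - 16) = (y - 4)*(y + 2)*(y + 4)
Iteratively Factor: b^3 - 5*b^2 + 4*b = (b)*(b^2 - 5*b + 4) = b*(b - 4)*(b - 1)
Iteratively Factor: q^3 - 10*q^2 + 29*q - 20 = (q - 1)*(q^2 - 9*q + 20) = (q - 5)*(q - 1)*(q - 4)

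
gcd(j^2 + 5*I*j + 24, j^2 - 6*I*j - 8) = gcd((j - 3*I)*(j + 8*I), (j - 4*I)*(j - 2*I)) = 1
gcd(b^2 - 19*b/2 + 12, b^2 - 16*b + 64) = b - 8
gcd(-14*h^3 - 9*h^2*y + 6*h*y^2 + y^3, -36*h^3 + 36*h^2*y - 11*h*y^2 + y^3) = -2*h + y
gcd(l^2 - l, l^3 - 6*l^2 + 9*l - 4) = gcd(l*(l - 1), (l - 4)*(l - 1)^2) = l - 1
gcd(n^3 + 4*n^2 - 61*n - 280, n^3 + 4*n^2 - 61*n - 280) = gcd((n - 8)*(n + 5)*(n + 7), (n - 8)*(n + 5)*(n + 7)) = n^3 + 4*n^2 - 61*n - 280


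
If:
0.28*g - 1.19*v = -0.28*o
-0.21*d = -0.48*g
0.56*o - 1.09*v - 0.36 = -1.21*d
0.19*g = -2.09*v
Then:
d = 0.39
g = 0.17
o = -0.24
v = -0.02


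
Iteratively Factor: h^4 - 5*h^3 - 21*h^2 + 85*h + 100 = (h - 5)*(h^3 - 21*h - 20) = (h - 5)*(h + 4)*(h^2 - 4*h - 5) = (h - 5)^2*(h + 4)*(h + 1)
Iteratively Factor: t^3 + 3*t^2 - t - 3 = (t + 3)*(t^2 - 1) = (t - 1)*(t + 3)*(t + 1)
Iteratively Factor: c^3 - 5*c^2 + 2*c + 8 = (c + 1)*(c^2 - 6*c + 8) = (c - 4)*(c + 1)*(c - 2)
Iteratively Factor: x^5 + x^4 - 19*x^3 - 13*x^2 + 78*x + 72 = (x + 2)*(x^4 - x^3 - 17*x^2 + 21*x + 36) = (x + 1)*(x + 2)*(x^3 - 2*x^2 - 15*x + 36) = (x - 3)*(x + 1)*(x + 2)*(x^2 + x - 12) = (x - 3)^2*(x + 1)*(x + 2)*(x + 4)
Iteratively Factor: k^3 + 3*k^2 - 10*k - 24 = (k - 3)*(k^2 + 6*k + 8) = (k - 3)*(k + 4)*(k + 2)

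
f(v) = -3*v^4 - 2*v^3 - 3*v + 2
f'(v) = -12*v^3 - 6*v^2 - 3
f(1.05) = -7.11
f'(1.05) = -23.51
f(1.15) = -9.74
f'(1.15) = -29.19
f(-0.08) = 2.24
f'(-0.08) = -3.03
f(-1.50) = -1.94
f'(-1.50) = 24.00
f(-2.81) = -132.24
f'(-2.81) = 215.88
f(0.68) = -1.31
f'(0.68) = -9.55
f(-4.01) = -632.72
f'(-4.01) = 674.29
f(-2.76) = -121.75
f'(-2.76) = 203.59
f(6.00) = -4336.00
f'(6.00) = -2811.00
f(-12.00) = -58714.00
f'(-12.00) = 19869.00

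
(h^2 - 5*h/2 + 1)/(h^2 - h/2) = (h - 2)/h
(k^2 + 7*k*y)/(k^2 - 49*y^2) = k/(k - 7*y)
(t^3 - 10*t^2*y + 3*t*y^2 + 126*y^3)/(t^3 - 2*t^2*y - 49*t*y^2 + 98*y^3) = (-t^2 + 3*t*y + 18*y^2)/(-t^2 - 5*t*y + 14*y^2)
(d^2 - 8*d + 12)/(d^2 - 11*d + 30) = (d - 2)/(d - 5)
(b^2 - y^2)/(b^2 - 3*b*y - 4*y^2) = (-b + y)/(-b + 4*y)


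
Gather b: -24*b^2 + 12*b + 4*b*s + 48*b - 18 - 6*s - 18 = -24*b^2 + b*(4*s + 60) - 6*s - 36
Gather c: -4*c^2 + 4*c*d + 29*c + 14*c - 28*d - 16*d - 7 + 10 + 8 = -4*c^2 + c*(4*d + 43) - 44*d + 11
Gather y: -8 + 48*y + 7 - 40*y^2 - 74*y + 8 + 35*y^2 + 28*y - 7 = -5*y^2 + 2*y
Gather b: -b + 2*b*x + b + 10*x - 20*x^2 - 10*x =2*b*x - 20*x^2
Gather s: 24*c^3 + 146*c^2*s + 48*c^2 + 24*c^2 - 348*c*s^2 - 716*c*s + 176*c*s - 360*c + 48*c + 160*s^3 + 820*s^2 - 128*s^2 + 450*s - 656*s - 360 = 24*c^3 + 72*c^2 - 312*c + 160*s^3 + s^2*(692 - 348*c) + s*(146*c^2 - 540*c - 206) - 360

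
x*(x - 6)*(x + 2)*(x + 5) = x^4 + x^3 - 32*x^2 - 60*x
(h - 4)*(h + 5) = h^2 + h - 20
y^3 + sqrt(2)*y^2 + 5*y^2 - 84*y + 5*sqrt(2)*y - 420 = (y + 5)*(y - 6*sqrt(2))*(y + 7*sqrt(2))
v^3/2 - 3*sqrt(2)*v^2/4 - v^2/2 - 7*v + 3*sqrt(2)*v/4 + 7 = (v/2 + sqrt(2))*(v - 1)*(v - 7*sqrt(2)/2)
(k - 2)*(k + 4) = k^2 + 2*k - 8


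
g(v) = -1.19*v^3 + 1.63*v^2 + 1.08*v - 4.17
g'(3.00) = -21.27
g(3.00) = -18.39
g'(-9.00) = -317.43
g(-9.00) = 985.65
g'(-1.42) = -10.75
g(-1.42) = 0.99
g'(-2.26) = -24.52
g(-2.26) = 15.45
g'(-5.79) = -137.48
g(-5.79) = 275.21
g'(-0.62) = -2.31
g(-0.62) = -3.93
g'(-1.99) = -19.54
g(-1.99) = 9.51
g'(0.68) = 1.65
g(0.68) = -3.06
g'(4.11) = -45.83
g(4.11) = -54.81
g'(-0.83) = -4.09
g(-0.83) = -3.26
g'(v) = -3.57*v^2 + 3.26*v + 1.08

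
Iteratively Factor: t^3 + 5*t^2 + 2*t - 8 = (t + 2)*(t^2 + 3*t - 4) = (t + 2)*(t + 4)*(t - 1)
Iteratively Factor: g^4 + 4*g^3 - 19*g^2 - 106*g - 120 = (g + 4)*(g^3 - 19*g - 30) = (g - 5)*(g + 4)*(g^2 + 5*g + 6) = (g - 5)*(g + 3)*(g + 4)*(g + 2)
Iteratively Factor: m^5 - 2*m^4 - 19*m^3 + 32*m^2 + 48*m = (m + 4)*(m^4 - 6*m^3 + 5*m^2 + 12*m) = (m - 4)*(m + 4)*(m^3 - 2*m^2 - 3*m) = m*(m - 4)*(m + 4)*(m^2 - 2*m - 3) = m*(m - 4)*(m - 3)*(m + 4)*(m + 1)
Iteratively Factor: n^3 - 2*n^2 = (n)*(n^2 - 2*n) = n*(n - 2)*(n)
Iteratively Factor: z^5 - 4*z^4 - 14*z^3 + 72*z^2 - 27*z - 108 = (z - 3)*(z^4 - z^3 - 17*z^2 + 21*z + 36) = (z - 3)*(z + 4)*(z^3 - 5*z^2 + 3*z + 9) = (z - 3)^2*(z + 4)*(z^2 - 2*z - 3) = (z - 3)^2*(z + 1)*(z + 4)*(z - 3)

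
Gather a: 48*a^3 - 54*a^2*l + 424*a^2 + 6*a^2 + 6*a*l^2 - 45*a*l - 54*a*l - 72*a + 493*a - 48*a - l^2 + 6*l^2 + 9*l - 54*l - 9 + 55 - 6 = 48*a^3 + a^2*(430 - 54*l) + a*(6*l^2 - 99*l + 373) + 5*l^2 - 45*l + 40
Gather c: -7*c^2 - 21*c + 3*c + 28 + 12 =-7*c^2 - 18*c + 40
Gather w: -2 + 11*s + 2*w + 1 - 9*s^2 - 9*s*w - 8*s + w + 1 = -9*s^2 + 3*s + w*(3 - 9*s)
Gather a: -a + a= 0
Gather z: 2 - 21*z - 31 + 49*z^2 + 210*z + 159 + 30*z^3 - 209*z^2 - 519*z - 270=30*z^3 - 160*z^2 - 330*z - 140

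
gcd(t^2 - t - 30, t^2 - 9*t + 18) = t - 6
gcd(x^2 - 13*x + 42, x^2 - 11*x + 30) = x - 6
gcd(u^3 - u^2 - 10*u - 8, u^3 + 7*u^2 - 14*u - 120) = u - 4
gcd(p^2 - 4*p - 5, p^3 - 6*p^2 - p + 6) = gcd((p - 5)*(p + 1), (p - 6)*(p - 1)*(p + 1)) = p + 1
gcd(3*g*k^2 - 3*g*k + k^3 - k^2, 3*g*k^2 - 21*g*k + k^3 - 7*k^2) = 3*g*k + k^2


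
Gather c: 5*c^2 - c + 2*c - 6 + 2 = 5*c^2 + c - 4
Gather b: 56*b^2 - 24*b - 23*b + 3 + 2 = 56*b^2 - 47*b + 5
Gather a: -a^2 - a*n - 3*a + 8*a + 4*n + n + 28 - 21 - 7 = -a^2 + a*(5 - n) + 5*n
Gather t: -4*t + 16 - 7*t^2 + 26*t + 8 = -7*t^2 + 22*t + 24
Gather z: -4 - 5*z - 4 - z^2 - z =-z^2 - 6*z - 8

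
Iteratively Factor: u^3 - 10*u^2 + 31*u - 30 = (u - 3)*(u^2 - 7*u + 10) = (u - 5)*(u - 3)*(u - 2)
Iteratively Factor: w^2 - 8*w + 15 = (w - 5)*(w - 3)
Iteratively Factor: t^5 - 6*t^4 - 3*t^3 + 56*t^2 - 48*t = (t - 4)*(t^4 - 2*t^3 - 11*t^2 + 12*t) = t*(t - 4)*(t^3 - 2*t^2 - 11*t + 12) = t*(t - 4)*(t - 1)*(t^2 - t - 12) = t*(t - 4)*(t - 1)*(t + 3)*(t - 4)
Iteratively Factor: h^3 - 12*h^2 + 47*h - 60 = (h - 5)*(h^2 - 7*h + 12) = (h - 5)*(h - 3)*(h - 4)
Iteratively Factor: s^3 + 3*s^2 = (s)*(s^2 + 3*s) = s*(s + 3)*(s)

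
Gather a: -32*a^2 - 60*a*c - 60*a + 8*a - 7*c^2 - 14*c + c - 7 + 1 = -32*a^2 + a*(-60*c - 52) - 7*c^2 - 13*c - 6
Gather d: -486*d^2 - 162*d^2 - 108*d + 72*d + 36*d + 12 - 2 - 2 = 8 - 648*d^2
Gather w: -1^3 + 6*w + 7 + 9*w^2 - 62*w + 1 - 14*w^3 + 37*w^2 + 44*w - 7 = -14*w^3 + 46*w^2 - 12*w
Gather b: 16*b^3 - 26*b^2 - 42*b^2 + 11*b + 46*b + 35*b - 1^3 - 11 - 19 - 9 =16*b^3 - 68*b^2 + 92*b - 40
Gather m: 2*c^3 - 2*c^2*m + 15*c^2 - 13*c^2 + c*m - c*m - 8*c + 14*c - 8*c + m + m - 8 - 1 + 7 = 2*c^3 + 2*c^2 - 2*c + m*(2 - 2*c^2) - 2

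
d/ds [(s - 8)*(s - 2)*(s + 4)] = 3*s^2 - 12*s - 24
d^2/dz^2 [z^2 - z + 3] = 2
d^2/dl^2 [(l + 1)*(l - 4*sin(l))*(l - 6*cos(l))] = 4*l^2*sin(l) + 6*l^2*cos(l) + 28*l*sin(l) - 48*l*sin(2*l) - 10*l*cos(l) + 6*l + 4*sin(l) - 20*cos(l) + 48*sqrt(2)*cos(2*l + pi/4) + 2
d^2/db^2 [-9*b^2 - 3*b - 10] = -18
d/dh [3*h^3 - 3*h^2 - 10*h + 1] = 9*h^2 - 6*h - 10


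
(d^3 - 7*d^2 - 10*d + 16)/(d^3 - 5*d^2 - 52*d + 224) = (d^2 + d - 2)/(d^2 + 3*d - 28)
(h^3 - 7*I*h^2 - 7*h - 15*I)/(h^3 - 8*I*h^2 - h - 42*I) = (h^2 - 4*I*h + 5)/(h^2 - 5*I*h + 14)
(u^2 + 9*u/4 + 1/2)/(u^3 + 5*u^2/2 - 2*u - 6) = (4*u + 1)/(2*(2*u^2 + u - 6))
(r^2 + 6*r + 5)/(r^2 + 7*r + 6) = (r + 5)/(r + 6)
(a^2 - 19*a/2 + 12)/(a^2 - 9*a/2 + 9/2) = (a - 8)/(a - 3)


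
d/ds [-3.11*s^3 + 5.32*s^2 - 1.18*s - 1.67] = -9.33*s^2 + 10.64*s - 1.18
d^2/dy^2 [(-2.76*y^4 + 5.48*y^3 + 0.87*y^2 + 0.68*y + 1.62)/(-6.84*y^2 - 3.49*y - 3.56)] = (258.256512*y^6 + 395.313696*y^5 + 604.94508*y^4 + 659.956159999999*y^3 - 316.411584*y^2 - 549.390288*y + 34.276892)/(320.013504*y^6 + 489.845232*y^5 + 749.60586*y^4 + 552.405925*y^3 + 390.14574*y^2 + 132.692592*y + 45.118016)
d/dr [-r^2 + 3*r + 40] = 3 - 2*r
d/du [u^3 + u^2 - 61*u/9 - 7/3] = 3*u^2 + 2*u - 61/9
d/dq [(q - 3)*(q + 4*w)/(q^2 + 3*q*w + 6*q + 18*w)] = (-(q - 3)*(q + 4*w)*(2*q + 3*w + 6) + (2*q + 4*w - 3)*(q^2 + 3*q*w + 6*q + 18*w))/(q^2 + 3*q*w + 6*q + 18*w)^2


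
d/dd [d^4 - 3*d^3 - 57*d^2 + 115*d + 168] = 4*d^3 - 9*d^2 - 114*d + 115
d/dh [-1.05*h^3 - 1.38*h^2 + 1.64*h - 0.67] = -3.15*h^2 - 2.76*h + 1.64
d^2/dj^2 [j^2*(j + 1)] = 6*j + 2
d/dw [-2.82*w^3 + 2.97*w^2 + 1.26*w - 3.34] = -8.46*w^2 + 5.94*w + 1.26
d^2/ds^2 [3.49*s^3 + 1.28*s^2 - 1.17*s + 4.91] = 20.94*s + 2.56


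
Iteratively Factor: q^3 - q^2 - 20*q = (q)*(q^2 - q - 20) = q*(q - 5)*(q + 4)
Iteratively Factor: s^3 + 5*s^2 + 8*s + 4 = (s + 2)*(s^2 + 3*s + 2) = (s + 2)^2*(s + 1)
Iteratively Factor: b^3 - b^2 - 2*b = (b - 2)*(b^2 + b) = (b - 2)*(b + 1)*(b)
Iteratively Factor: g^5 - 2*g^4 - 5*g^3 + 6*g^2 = (g)*(g^4 - 2*g^3 - 5*g^2 + 6*g) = g*(g - 3)*(g^3 + g^2 - 2*g) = g*(g - 3)*(g - 1)*(g^2 + 2*g) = g*(g - 3)*(g - 1)*(g + 2)*(g)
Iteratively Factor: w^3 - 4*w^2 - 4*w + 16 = (w - 4)*(w^2 - 4) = (w - 4)*(w + 2)*(w - 2)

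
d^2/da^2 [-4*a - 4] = 0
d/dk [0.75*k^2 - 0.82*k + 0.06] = 1.5*k - 0.82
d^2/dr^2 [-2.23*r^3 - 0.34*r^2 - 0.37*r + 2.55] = -13.38*r - 0.68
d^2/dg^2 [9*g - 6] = 0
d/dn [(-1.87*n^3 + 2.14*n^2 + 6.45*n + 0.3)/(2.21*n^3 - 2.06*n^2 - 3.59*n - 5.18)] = (-0.877200000000002*n^4 - 15.0824*n^3 + 32.6752*n^2 - 20.9344*n - 32.334)/(4.8841*n^6 - 9.1052*n^5 - 11.6242*n^4 - 8.1048*n^3 + 34.2297*n^2 + 37.1924*n + 26.8324)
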